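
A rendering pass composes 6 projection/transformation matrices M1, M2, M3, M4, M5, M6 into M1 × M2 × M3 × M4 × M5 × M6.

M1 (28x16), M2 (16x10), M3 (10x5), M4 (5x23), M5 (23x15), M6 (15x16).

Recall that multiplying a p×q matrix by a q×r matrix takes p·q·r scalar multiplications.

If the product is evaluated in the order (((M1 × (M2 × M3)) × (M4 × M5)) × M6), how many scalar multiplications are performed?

(M2 × M3): 16×10 by 10×5 → 16×5, cost 16·10·5 = 800
(M1 × (M2 × M3)): 28×16 by 16×5 → 28×5, cost 28·16·5 = 2240; cumulative 3040
(M4 × M5): 5×23 by 23×15 → 5×15, cost 5·23·15 = 1725
((M1 × (M2 × M3)) × (M4 × M5)): 28×5 by 5×15 → 28×15, cost 28·5·15 = 2100; cumulative 6865
(((M1 × (M2 × M3)) × (M4 × M5)) × M6): 28×15 by 15×16 → 28×16, cost 28·15·16 = 6720; cumulative 13585
Total: 13585 scalar multiplications.

13585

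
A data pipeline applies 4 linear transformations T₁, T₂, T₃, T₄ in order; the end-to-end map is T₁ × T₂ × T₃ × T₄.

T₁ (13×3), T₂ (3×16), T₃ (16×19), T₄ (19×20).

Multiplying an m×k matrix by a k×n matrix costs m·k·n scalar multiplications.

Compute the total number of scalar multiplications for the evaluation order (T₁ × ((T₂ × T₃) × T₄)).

2832

(T₂ × T₃): 3×16 by 16×19 → 3×19, cost 3·16·19 = 912
((T₂ × T₃) × T₄): 3×19 by 19×20 → 3×20, cost 3·19·20 = 1140; cumulative 2052
(T₁ × ((T₂ × T₃) × T₄)): 13×3 by 3×20 → 13×20, cost 13·3·20 = 780; cumulative 2832
Total: 2832 scalar multiplications.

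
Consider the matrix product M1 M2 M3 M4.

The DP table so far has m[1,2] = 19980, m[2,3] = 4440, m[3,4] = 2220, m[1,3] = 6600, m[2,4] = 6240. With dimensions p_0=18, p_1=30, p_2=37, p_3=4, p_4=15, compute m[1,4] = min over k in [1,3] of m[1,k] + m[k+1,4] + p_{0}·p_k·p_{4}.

7680

m[1,4] = min over k∈[1,3] of m[1,k]+m[k+1,4]+p_{0}·p_k·p_{4}.
k=1: 0 + 6240 + 18·30·15 = 14340; k=2: 19980 + 2220 + 18·37·15 = 32190; k=3: 6600 + 0 + 18·4·15 = 7680.
Minimum: 7680 at k=3.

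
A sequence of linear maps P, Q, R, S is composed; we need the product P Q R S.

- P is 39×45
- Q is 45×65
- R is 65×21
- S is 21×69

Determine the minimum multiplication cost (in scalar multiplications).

154791

Adjacent pairs: PQ = 39·45·65 = 114075; QR = 45·65·21 = 61425; RS = 65·21·69 = 94185.
Length 3: P..R: k=1: 0+61425+39·45·21=98280; k=2: 114075+0+39·65·21=167310 → min 98280 | Q..S: k=2: 0+94185+45·65·69=296010; k=3: 61425+0+45·21·69=126630 → min 126630.
Length 4: P..S: k=1: 0+126630+39·45·69=247725; k=2: 114075+94185+39·65·69=383175; k=3: 98280+0+39·21·69=154791 → min 154791.
Optimal order: ((P (Q R)) S) with cost 154791.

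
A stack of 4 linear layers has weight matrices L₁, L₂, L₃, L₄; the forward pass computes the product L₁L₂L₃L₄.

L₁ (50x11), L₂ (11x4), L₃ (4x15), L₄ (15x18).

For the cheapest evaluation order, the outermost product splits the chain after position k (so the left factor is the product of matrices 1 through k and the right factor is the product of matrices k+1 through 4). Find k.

Adjacent pairs: L₁L₂ = 50·11·4 = 2200; L₂L₃ = 11·4·15 = 660; L₃L₄ = 4·15·18 = 1080.
Length 3: L₁..L₃: k=1: 0+660+50·11·15=8910; k=2: 2200+0+50·4·15=5200 → min 5200 | L₂..L₄: k=2: 0+1080+11·4·18=1872; k=3: 660+0+11·15·18=3630 → min 1872.
Top-level splits: k=1: (L₁..L₁)·(L₂..L₄) → 0+1872+50·11·18 = 11772; k=2: (L₁..L₂)·(L₃..L₄) → 2200+1080+50·4·18 = 6880; k=3: (L₁..L₃)·(L₄..L₄) → 5200+0+50·15·18 = 18700.
Best split is after L₂, i.e. k = 2.

2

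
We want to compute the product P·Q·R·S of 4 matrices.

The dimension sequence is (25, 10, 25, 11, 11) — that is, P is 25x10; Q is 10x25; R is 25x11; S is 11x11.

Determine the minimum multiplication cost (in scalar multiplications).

6710

Adjacent pairs: PQ = 25·10·25 = 6250; QR = 10·25·11 = 2750; RS = 25·11·11 = 3025.
Length 3: P..R: k=1: 0+2750+25·10·11=5500; k=2: 6250+0+25·25·11=13125 → min 5500 | Q..S: k=2: 0+3025+10·25·11=5775; k=3: 2750+0+10·11·11=3960 → min 3960.
Length 4: P..S: k=1: 0+3960+25·10·11=6710; k=2: 6250+3025+25·25·11=16150; k=3: 5500+0+25·11·11=8525 → min 6710.
Optimal order: (P·((Q·R)·S)) with cost 6710.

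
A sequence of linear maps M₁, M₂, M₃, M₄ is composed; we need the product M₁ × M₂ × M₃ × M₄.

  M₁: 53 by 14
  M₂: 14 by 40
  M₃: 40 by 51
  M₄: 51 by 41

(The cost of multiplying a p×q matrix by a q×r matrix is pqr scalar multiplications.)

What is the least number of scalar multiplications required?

88256

Adjacent pairs: M₁M₂ = 53·14·40 = 29680; M₂M₃ = 14·40·51 = 28560; M₃M₄ = 40·51·41 = 83640.
Length 3: M₁..M₃: k=1: 0+28560+53·14·51=66402; k=2: 29680+0+53·40·51=137800 → min 66402 | M₂..M₄: k=2: 0+83640+14·40·41=106600; k=3: 28560+0+14·51·41=57834 → min 57834.
Length 4: M₁..M₄: k=1: 0+57834+53·14·41=88256; k=2: 29680+83640+53·40·41=200240; k=3: 66402+0+53·51·41=177225 → min 88256.
Optimal order: (M₁ × ((M₂ × M₃) × M₄)) with cost 88256.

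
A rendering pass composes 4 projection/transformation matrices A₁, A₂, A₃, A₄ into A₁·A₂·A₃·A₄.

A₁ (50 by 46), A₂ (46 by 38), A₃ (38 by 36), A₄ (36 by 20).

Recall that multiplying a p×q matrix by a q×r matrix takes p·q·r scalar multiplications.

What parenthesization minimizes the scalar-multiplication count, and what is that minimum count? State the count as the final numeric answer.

108320

Adjacent pairs: A₁A₂ = 50·46·38 = 87400; A₂A₃ = 46·38·36 = 62928; A₃A₄ = 38·36·20 = 27360.
Length 3: A₁..A₃: k=1: 0+62928+50·46·36=145728; k=2: 87400+0+50·38·36=155800 → min 145728 | A₂..A₄: k=2: 0+27360+46·38·20=62320; k=3: 62928+0+46·36·20=96048 → min 62320.
Length 4: A₁..A₄: k=1: 0+62320+50·46·20=108320; k=2: 87400+27360+50·38·20=152760; k=3: 145728+0+50·36·20=181728 → min 108320.
Optimal parenthesization: (A₁·(A₂·(A₃·A₄))) with cost 108320.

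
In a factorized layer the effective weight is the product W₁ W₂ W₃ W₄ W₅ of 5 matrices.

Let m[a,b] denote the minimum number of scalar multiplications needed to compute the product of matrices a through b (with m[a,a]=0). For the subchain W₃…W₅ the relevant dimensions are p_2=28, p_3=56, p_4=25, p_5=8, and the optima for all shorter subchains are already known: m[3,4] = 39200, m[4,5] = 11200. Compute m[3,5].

23744

m[3,5] = min over k∈[3,4] of m[3,k]+m[k+1,5]+p_{2}·p_k·p_{5}.
k=3: 0 + 11200 + 28·56·8 = 23744; k=4: 39200 + 0 + 28·25·8 = 44800.
Minimum: 23744 at k=3.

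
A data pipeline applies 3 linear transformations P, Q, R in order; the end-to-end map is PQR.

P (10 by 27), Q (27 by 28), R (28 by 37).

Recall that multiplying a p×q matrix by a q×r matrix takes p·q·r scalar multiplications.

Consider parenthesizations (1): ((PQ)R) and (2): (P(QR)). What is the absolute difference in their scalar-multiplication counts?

Order (1) = ((PQ)R): (PQ): 10×27 by 27×28 → 10×28, cost 10·27·28 = 7560; ((PQ)R): 10×28 by 28×37 → 10×37, cost 10·28·37 = 10360; cumulative 17920. Total 17920.
Order (2) = (P(QR)): (QR): 27×28 by 28×37 → 27×37, cost 27·28·37 = 27972; (P(QR)): 10×27 by 27×37 → 10×37, cost 10·27·37 = 9990; cumulative 37962. Total 37962.
Difference: |17920 − 37962| = 20042.

20042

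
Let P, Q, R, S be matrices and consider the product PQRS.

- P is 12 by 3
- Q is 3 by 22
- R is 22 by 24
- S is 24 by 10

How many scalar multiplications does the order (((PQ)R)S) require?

10008

(PQ): 12×3 by 3×22 → 12×22, cost 12·3·22 = 792
((PQ)R): 12×22 by 22×24 → 12×24, cost 12·22·24 = 6336; cumulative 7128
(((PQ)R)S): 12×24 by 24×10 → 12×10, cost 12·24·10 = 2880; cumulative 10008
Total: 10008 scalar multiplications.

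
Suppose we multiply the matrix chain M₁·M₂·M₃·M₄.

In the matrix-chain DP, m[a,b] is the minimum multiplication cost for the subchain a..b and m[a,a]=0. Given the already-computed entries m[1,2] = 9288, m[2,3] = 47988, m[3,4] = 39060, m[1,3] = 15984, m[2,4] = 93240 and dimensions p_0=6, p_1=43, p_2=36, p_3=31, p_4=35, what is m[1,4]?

m[1,4] = min over k∈[1,3] of m[1,k]+m[k+1,4]+p_{0}·p_k·p_{4}.
k=1: 0 + 93240 + 6·43·35 = 102270; k=2: 9288 + 39060 + 6·36·35 = 55908; k=3: 15984 + 0 + 6·31·35 = 22494.
Minimum: 22494 at k=3.

22494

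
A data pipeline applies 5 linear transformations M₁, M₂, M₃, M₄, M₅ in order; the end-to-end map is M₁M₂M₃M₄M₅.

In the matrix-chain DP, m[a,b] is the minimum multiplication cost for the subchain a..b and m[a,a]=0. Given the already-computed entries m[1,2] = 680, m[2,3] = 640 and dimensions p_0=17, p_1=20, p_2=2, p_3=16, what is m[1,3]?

m[1,3] = min over k∈[1,2] of m[1,k]+m[k+1,3]+p_{0}·p_k·p_{3}.
k=1: 0 + 640 + 17·20·16 = 6080; k=2: 680 + 0 + 17·2·16 = 1224.
Minimum: 1224 at k=2.

1224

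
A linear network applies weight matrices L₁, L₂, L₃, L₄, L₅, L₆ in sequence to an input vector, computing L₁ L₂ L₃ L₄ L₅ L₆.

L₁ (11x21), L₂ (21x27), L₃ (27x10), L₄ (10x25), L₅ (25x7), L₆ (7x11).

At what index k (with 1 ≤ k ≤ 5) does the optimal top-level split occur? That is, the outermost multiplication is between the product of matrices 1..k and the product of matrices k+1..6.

5

Adjacent pairs: L₁L₂ = 11·21·27 = 6237; L₂L₃ = 21·27·10 = 5670; L₃L₄ = 27·10·25 = 6750; L₄L₅ = 10·25·7 = 1750; L₅L₆ = 25·7·11 = 1925.
Length 3: L₁..L₃: k=1: 0+5670+11·21·10=7980; k=2: 6237+0+11·27·10=9207 → min 7980 | L₂..L₄: k=2: 0+6750+21·27·25=20925; k=3: 5670+0+21·10·25=10920 → min 10920 | L₃..L₅: k=3: 0+1750+27·10·7=3640; k=4: 6750+0+27·25·7=11475 → min 3640 | L₄..L₆: k=4: 0+1925+10·25·11=4675; k=5: 1750+0+10·7·11=2520 → min 2520.
Length 4: L₁..L₄: k=1: 0+10920+11·21·25=16695; k=2: 6237+6750+11·27·25=20412; k=3: 7980+0+11·10·25=10730 → min 10730 | L₂..L₅: k=2: 0+3640+21·27·7=7609; k=3: 5670+1750+21·10·7=8890; k=4: 10920+0+21·25·7=14595 → min 7609 | L₃..L₆: k=3: 0+2520+27·10·11=5490; k=4: 6750+1925+27·25·11=16100; k=5: 3640+0+27·7·11=5719 → min 5490.
Length 5: L₁..L₅: k=1: 0+7609+11·21·7=9226; k=2: 6237+3640+11·27·7=11956; k=3: 7980+1750+11·10·7=10500; k=4: 10730+0+11·25·7=12655 → min 9226 | L₂..L₆: k=2: 0+5490+21·27·11=11727; k=3: 5670+2520+21·10·11=10500; k=4: 10920+1925+21·25·11=18620; k=5: 7609+0+21·7·11=9226 → min 9226.
Top-level splits: k=1: (L₁..L₁)·(L₂..L₆) → 0+9226+11·21·11 = 11767; k=2: (L₁..L₂)·(L₃..L₆) → 6237+5490+11·27·11 = 14994; k=3: (L₁..L₃)·(L₄..L₆) → 7980+2520+11·10·11 = 11710; k=4: (L₁..L₄)·(L₅..L₆) → 10730+1925+11·25·11 = 15680; k=5: (L₁..L₅)·(L₆..L₆) → 9226+0+11·7·11 = 10073.
Best split is after L₅, i.e. k = 5.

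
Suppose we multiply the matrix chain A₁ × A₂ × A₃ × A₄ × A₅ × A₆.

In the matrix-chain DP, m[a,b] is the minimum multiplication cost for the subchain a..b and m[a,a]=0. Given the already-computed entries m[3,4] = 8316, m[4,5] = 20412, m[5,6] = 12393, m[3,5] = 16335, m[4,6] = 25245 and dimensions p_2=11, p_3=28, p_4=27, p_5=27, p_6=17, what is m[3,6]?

m[3,6] = min over k∈[3,5] of m[3,k]+m[k+1,6]+p_{2}·p_k·p_{6}.
k=3: 0 + 25245 + 11·28·17 = 30481; k=4: 8316 + 12393 + 11·27·17 = 25758; k=5: 16335 + 0 + 11·27·17 = 21384.
Minimum: 21384 at k=5.

21384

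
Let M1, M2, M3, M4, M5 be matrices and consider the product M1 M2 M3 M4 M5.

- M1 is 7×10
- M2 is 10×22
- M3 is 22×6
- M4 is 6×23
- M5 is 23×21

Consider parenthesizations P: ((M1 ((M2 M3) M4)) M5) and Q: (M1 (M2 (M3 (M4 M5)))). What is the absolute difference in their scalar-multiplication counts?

Order P = ((M1 ((M2 M3) M4)) M5): (M2 M3): 10×22 by 22×6 → 10×6, cost 10·22·6 = 1320; ((M2 M3) M4): 10×6 by 6×23 → 10×23, cost 10·6·23 = 1380; cumulative 2700; (M1 ((M2 M3) M4)): 7×10 by 10×23 → 7×23, cost 7·10·23 = 1610; cumulative 4310; ((M1 ((M2 M3) M4)) M5): 7×23 by 23×21 → 7×21, cost 7·23·21 = 3381; cumulative 7691. Total 7691.
Order Q = (M1 (M2 (M3 (M4 M5)))): (M4 M5): 6×23 by 23×21 → 6×21, cost 6·23·21 = 2898; (M3 (M4 M5)): 22×6 by 6×21 → 22×21, cost 22·6·21 = 2772; cumulative 5670; (M2 (M3 (M4 M5))): 10×22 by 22×21 → 10×21, cost 10·22·21 = 4620; cumulative 10290; (M1 (M2 (M3 (M4 M5)))): 7×10 by 10×21 → 7×21, cost 7·10·21 = 1470; cumulative 11760. Total 11760.
Difference: |7691 − 11760| = 4069.

4069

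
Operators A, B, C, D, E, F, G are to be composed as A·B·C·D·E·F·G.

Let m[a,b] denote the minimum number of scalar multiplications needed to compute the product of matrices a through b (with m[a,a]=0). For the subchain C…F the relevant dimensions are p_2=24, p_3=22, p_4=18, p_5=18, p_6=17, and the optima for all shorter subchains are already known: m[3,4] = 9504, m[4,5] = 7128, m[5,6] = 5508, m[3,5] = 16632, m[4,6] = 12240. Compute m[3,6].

m[3,6] = min over k∈[3,5] of m[3,k]+m[k+1,6]+p_{2}·p_k·p_{6}.
k=3: 0 + 12240 + 24·22·17 = 21216; k=4: 9504 + 5508 + 24·18·17 = 22356; k=5: 16632 + 0 + 24·18·17 = 23976.
Minimum: 21216 at k=3.

21216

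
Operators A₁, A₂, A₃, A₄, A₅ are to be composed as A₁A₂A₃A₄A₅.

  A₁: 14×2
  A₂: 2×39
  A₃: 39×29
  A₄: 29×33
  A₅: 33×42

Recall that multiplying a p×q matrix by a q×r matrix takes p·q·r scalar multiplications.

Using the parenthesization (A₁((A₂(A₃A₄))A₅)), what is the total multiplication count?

(A₃A₄): 39×29 by 29×33 → 39×33, cost 39·29·33 = 37323
(A₂(A₃A₄)): 2×39 by 39×33 → 2×33, cost 2·39·33 = 2574; cumulative 39897
((A₂(A₃A₄))A₅): 2×33 by 33×42 → 2×42, cost 2·33·42 = 2772; cumulative 42669
(A₁((A₂(A₃A₄))A₅)): 14×2 by 2×42 → 14×42, cost 14·2·42 = 1176; cumulative 43845
Total: 43845 scalar multiplications.

43845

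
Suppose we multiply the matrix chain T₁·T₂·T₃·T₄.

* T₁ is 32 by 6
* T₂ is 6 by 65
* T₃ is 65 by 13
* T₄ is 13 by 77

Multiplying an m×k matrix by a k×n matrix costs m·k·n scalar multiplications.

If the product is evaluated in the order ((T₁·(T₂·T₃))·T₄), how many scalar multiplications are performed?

(T₂·T₃): 6×65 by 65×13 → 6×13, cost 6·65·13 = 5070
(T₁·(T₂·T₃)): 32×6 by 6×13 → 32×13, cost 32·6·13 = 2496; cumulative 7566
((T₁·(T₂·T₃))·T₄): 32×13 by 13×77 → 32×77, cost 32·13·77 = 32032; cumulative 39598
Total: 39598 scalar multiplications.

39598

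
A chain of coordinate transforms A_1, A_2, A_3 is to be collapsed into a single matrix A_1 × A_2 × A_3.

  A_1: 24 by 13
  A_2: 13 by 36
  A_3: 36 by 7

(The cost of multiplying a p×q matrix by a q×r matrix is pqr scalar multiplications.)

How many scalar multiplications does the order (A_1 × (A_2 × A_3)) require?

5460

(A_2 × A_3): 13×36 by 36×7 → 13×7, cost 13·36·7 = 3276
(A_1 × (A_2 × A_3)): 24×13 by 13×7 → 24×7, cost 24·13·7 = 2184; cumulative 5460
Total: 5460 scalar multiplications.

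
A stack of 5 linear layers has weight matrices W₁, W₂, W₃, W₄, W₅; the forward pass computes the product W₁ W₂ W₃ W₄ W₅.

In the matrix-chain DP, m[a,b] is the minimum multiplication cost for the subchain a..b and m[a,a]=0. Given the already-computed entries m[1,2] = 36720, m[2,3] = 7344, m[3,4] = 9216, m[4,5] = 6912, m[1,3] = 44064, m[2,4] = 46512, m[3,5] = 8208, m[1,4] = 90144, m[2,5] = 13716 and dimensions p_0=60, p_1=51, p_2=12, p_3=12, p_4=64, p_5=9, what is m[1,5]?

41256

m[1,5] = min over k∈[1,4] of m[1,k]+m[k+1,5]+p_{0}·p_k·p_{5}.
k=1: 0 + 13716 + 60·51·9 = 41256; k=2: 36720 + 8208 + 60·12·9 = 51408; k=3: 44064 + 6912 + 60·12·9 = 57456; k=4: 90144 + 0 + 60·64·9 = 124704.
Minimum: 41256 at k=1.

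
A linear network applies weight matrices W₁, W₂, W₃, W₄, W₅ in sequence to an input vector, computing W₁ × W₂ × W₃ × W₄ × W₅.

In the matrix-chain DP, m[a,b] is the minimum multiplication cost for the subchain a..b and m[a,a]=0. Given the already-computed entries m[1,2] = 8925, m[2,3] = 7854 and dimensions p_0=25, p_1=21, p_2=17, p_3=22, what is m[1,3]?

18275

m[1,3] = min over k∈[1,2] of m[1,k]+m[k+1,3]+p_{0}·p_k·p_{3}.
k=1: 0 + 7854 + 25·21·22 = 19404; k=2: 8925 + 0 + 25·17·22 = 18275.
Minimum: 18275 at k=2.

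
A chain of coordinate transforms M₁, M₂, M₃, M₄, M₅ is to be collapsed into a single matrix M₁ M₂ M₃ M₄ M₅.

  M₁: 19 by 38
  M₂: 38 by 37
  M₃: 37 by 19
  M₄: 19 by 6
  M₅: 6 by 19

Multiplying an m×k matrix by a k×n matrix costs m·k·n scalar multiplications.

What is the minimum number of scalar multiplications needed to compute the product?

19152

Adjacent pairs: M₁M₂ = 19·38·37 = 26714; M₂M₃ = 38·37·19 = 26714; M₃M₄ = 37·19·6 = 4218; M₄M₅ = 19·6·19 = 2166.
Length 3: M₁..M₃: k=1: 0+26714+19·38·19=40432; k=2: 26714+0+19·37·19=40071 → min 40071 | M₂..M₄: k=2: 0+4218+38·37·6=12654; k=3: 26714+0+38·19·6=31046 → min 12654 | M₃..M₅: k=3: 0+2166+37·19·19=15523; k=4: 4218+0+37·6·19=8436 → min 8436.
Length 4: M₁..M₄: k=1: 0+12654+19·38·6=16986; k=2: 26714+4218+19·37·6=35150; k=3: 40071+0+19·19·6=42237 → min 16986 | M₂..M₅: k=2: 0+8436+38·37·19=35150; k=3: 26714+2166+38·19·19=42598; k=4: 12654+0+38·6·19=16986 → min 16986.
Length 5: M₁..M₅: k=1: 0+16986+19·38·19=30704; k=2: 26714+8436+19·37·19=48507; k=3: 40071+2166+19·19·19=49096; k=4: 16986+0+19·6·19=19152 → min 19152.
Optimal order: ((M₁ (M₂ (M₃ M₄))) M₅) with cost 19152.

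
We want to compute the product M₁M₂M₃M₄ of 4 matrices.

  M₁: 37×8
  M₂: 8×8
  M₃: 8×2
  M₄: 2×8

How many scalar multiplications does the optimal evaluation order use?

Adjacent pairs: M₁M₂ = 37·8·8 = 2368; M₂M₃ = 8·8·2 = 128; M₃M₄ = 8·2·8 = 128.
Length 3: M₁..M₃: k=1: 0+128+37·8·2=720; k=2: 2368+0+37·8·2=2960 → min 720 | M₂..M₄: k=2: 0+128+8·8·8=640; k=3: 128+0+8·2·8=256 → min 256.
Length 4: M₁..M₄: k=1: 0+256+37·8·8=2624; k=2: 2368+128+37·8·8=4864; k=3: 720+0+37·2·8=1312 → min 1312.
Optimal order: ((M₁(M₂M₃))M₄) with cost 1312.

1312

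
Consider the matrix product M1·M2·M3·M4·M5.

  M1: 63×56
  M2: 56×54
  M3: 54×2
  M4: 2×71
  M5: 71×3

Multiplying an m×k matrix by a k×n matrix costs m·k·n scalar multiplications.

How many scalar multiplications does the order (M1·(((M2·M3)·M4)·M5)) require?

36512

(M2·M3): 56×54 by 54×2 → 56×2, cost 56·54·2 = 6048
((M2·M3)·M4): 56×2 by 2×71 → 56×71, cost 56·2·71 = 7952; cumulative 14000
(((M2·M3)·M4)·M5): 56×71 by 71×3 → 56×3, cost 56·71·3 = 11928; cumulative 25928
(M1·(((M2·M3)·M4)·M5)): 63×56 by 56×3 → 63×3, cost 63·56·3 = 10584; cumulative 36512
Total: 36512 scalar multiplications.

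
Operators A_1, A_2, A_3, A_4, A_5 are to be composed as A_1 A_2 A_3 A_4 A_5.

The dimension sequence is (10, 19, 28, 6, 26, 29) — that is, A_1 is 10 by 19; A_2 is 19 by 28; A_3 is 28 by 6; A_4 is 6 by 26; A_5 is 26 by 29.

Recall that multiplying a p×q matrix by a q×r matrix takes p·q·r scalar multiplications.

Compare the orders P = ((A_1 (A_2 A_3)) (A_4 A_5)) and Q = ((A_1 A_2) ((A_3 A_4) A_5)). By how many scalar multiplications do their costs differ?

28324

Order P = ((A_1 (A_2 A_3)) (A_4 A_5)): (A_2 A_3): 19×28 by 28×6 → 19×6, cost 19·28·6 = 3192; (A_1 (A_2 A_3)): 10×19 by 19×6 → 10×6, cost 10·19·6 = 1140; cumulative 4332; (A_4 A_5): 6×26 by 26×29 → 6×29, cost 6·26·29 = 4524; ((A_1 (A_2 A_3)) (A_4 A_5)): 10×6 by 6×29 → 10×29, cost 10·6·29 = 1740; cumulative 10596. Total 10596.
Order Q = ((A_1 A_2) ((A_3 A_4) A_5)): (A_1 A_2): 10×19 by 19×28 → 10×28, cost 10·19·28 = 5320; (A_3 A_4): 28×6 by 6×26 → 28×26, cost 28·6·26 = 4368; ((A_3 A_4) A_5): 28×26 by 26×29 → 28×29, cost 28·26·29 = 21112; cumulative 25480; ((A_1 A_2) ((A_3 A_4) A_5)): 10×28 by 28×29 → 10×29, cost 10·28·29 = 8120; cumulative 38920. Total 38920.
Difference: |10596 − 38920| = 28324.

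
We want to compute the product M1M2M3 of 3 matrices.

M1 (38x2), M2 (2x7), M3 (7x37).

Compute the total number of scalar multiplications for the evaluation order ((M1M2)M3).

(M1M2): 38×2 by 2×7 → 38×7, cost 38·2·7 = 532
((M1M2)M3): 38×7 by 7×37 → 38×37, cost 38·7·37 = 9842; cumulative 10374
Total: 10374 scalar multiplications.

10374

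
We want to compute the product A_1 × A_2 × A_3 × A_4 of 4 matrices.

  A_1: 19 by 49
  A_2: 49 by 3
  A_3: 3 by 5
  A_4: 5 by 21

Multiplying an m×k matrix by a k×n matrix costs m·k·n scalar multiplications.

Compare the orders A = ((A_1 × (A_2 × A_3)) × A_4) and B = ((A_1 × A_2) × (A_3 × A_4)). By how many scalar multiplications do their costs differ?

3080

Order A = ((A_1 × (A_2 × A_3)) × A_4): (A_2 × A_3): 49×3 by 3×5 → 49×5, cost 49·3·5 = 735; (A_1 × (A_2 × A_3)): 19×49 by 49×5 → 19×5, cost 19·49·5 = 4655; cumulative 5390; ((A_1 × (A_2 × A_3)) × A_4): 19×5 by 5×21 → 19×21, cost 19·5·21 = 1995; cumulative 7385. Total 7385.
Order B = ((A_1 × A_2) × (A_3 × A_4)): (A_1 × A_2): 19×49 by 49×3 → 19×3, cost 19·49·3 = 2793; (A_3 × A_4): 3×5 by 5×21 → 3×21, cost 3·5·21 = 315; ((A_1 × A_2) × (A_3 × A_4)): 19×3 by 3×21 → 19×21, cost 19·3·21 = 1197; cumulative 4305. Total 4305.
Difference: |7385 − 4305| = 3080.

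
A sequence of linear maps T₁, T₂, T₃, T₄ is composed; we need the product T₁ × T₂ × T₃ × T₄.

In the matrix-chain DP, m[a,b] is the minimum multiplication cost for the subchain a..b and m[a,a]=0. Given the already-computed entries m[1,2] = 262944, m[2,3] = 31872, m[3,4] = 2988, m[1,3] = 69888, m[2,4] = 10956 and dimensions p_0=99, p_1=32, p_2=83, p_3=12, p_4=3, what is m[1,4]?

m[1,4] = min over k∈[1,3] of m[1,k]+m[k+1,4]+p_{0}·p_k·p_{4}.
k=1: 0 + 10956 + 99·32·3 = 20460; k=2: 262944 + 2988 + 99·83·3 = 290583; k=3: 69888 + 0 + 99·12·3 = 73452.
Minimum: 20460 at k=1.

20460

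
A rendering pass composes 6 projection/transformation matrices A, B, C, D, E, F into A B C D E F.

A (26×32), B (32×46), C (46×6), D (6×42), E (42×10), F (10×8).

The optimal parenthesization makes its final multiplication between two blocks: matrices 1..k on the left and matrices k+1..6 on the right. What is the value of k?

3

Adjacent pairs: AB = 26·32·46 = 38272; BC = 32·46·6 = 8832; CD = 46·6·42 = 11592; DE = 6·42·10 = 2520; EF = 42·10·8 = 3360.
Length 3: A..C: k=1: 0+8832+26·32·6=13824; k=2: 38272+0+26·46·6=45448 → min 13824 | B..D: k=2: 0+11592+32·46·42=73416; k=3: 8832+0+32·6·42=16896 → min 16896 | C..E: k=3: 0+2520+46·6·10=5280; k=4: 11592+0+46·42·10=30912 → min 5280 | D..F: k=4: 0+3360+6·42·8=5376; k=5: 2520+0+6·10·8=3000 → min 3000.
Length 4: A..D: k=1: 0+16896+26·32·42=51840; k=2: 38272+11592+26·46·42=100096; k=3: 13824+0+26·6·42=20376 → min 20376 | B..E: k=2: 0+5280+32·46·10=20000; k=3: 8832+2520+32·6·10=13272; k=4: 16896+0+32·42·10=30336 → min 13272 | C..F: k=3: 0+3000+46·6·8=5208; k=4: 11592+3360+46·42·8=30408; k=5: 5280+0+46·10·8=8960 → min 5208.
Length 5: A..E: k=1: 0+13272+26·32·10=21592; k=2: 38272+5280+26·46·10=55512; k=3: 13824+2520+26·6·10=17904; k=4: 20376+0+26·42·10=31296 → min 17904 | B..F: k=2: 0+5208+32·46·8=16984; k=3: 8832+3000+32·6·8=13368; k=4: 16896+3360+32·42·8=31008; k=5: 13272+0+32·10·8=15832 → min 13368.
Top-level splits: k=1: (A..A)·(B..F) → 0+13368+26·32·8 = 20024; k=2: (A..B)·(C..F) → 38272+5208+26·46·8 = 53048; k=3: (A..C)·(D..F) → 13824+3000+26·6·8 = 18072; k=4: (A..D)·(E..F) → 20376+3360+26·42·8 = 32472; k=5: (A..E)·(F..F) → 17904+0+26·10·8 = 19984.
Best split is after C, i.e. k = 3.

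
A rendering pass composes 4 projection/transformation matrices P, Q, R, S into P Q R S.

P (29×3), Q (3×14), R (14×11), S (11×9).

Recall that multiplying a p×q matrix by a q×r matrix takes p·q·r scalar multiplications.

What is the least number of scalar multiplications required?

Adjacent pairs: PQ = 29·3·14 = 1218; QR = 3·14·11 = 462; RS = 14·11·9 = 1386.
Length 3: P..R: k=1: 0+462+29·3·11=1419; k=2: 1218+0+29·14·11=5684 → min 1419 | Q..S: k=2: 0+1386+3·14·9=1764; k=3: 462+0+3·11·9=759 → min 759.
Length 4: P..S: k=1: 0+759+29·3·9=1542; k=2: 1218+1386+29·14·9=6258; k=3: 1419+0+29·11·9=4290 → min 1542.
Optimal order: (P ((Q R) S)) with cost 1542.

1542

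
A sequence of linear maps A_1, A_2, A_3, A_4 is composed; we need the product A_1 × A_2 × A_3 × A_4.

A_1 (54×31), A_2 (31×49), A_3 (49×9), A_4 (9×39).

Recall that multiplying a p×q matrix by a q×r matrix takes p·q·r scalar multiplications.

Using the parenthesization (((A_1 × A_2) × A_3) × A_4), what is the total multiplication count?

(A_1 × A_2): 54×31 by 31×49 → 54×49, cost 54·31·49 = 82026
((A_1 × A_2) × A_3): 54×49 by 49×9 → 54×9, cost 54·49·9 = 23814; cumulative 105840
(((A_1 × A_2) × A_3) × A_4): 54×9 by 9×39 → 54×39, cost 54·9·39 = 18954; cumulative 124794
Total: 124794 scalar multiplications.

124794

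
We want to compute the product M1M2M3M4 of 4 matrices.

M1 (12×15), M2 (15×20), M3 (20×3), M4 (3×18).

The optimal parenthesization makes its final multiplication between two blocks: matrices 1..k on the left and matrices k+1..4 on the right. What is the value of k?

3

Adjacent pairs: M1M2 = 12·15·20 = 3600; M2M3 = 15·20·3 = 900; M3M4 = 20·3·18 = 1080.
Length 3: M1..M3: k=1: 0+900+12·15·3=1440; k=2: 3600+0+12·20·3=4320 → min 1440 | M2..M4: k=2: 0+1080+15·20·18=6480; k=3: 900+0+15·3·18=1710 → min 1710.
Top-level splits: k=1: (M1..M1)·(M2..M4) → 0+1710+12·15·18 = 4950; k=2: (M1..M2)·(M3..M4) → 3600+1080+12·20·18 = 9000; k=3: (M1..M3)·(M4..M4) → 1440+0+12·3·18 = 2088.
Best split is after M3, i.e. k = 3.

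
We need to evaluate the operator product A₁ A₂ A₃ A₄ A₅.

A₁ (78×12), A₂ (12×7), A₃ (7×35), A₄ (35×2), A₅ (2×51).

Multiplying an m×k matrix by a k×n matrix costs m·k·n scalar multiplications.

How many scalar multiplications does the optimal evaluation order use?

10486

Adjacent pairs: A₁A₂ = 78·12·7 = 6552; A₂A₃ = 12·7·35 = 2940; A₃A₄ = 7·35·2 = 490; A₄A₅ = 35·2·51 = 3570.
Length 3: A₁..A₃: k=1: 0+2940+78·12·35=35700; k=2: 6552+0+78·7·35=25662 → min 25662 | A₂..A₄: k=2: 0+490+12·7·2=658; k=3: 2940+0+12·35·2=3780 → min 658 | A₃..A₅: k=3: 0+3570+7·35·51=16065; k=4: 490+0+7·2·51=1204 → min 1204.
Length 4: A₁..A₄: k=1: 0+658+78·12·2=2530; k=2: 6552+490+78·7·2=8134; k=3: 25662+0+78·35·2=31122 → min 2530 | A₂..A₅: k=2: 0+1204+12·7·51=5488; k=3: 2940+3570+12·35·51=27930; k=4: 658+0+12·2·51=1882 → min 1882.
Length 5: A₁..A₅: k=1: 0+1882+78·12·51=49618; k=2: 6552+1204+78·7·51=35602; k=3: 25662+3570+78·35·51=168462; k=4: 2530+0+78·2·51=10486 → min 10486.
Optimal order: ((A₁ (A₂ (A₃ A₄))) A₅) with cost 10486.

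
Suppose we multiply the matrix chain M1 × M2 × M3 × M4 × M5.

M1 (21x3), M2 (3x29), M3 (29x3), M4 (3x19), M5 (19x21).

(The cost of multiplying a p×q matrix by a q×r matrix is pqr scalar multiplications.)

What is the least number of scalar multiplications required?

2952

Adjacent pairs: M1M2 = 21·3·29 = 1827; M2M3 = 3·29·3 = 261; M3M4 = 29·3·19 = 1653; M4M5 = 3·19·21 = 1197.
Length 3: M1..M3: k=1: 0+261+21·3·3=450; k=2: 1827+0+21·29·3=3654 → min 450 | M2..M4: k=2: 0+1653+3·29·19=3306; k=3: 261+0+3·3·19=432 → min 432 | M3..M5: k=3: 0+1197+29·3·21=3024; k=4: 1653+0+29·19·21=13224 → min 3024.
Length 4: M1..M4: k=1: 0+432+21·3·19=1629; k=2: 1827+1653+21·29·19=15051; k=3: 450+0+21·3·19=1647 → min 1629 | M2..M5: k=2: 0+3024+3·29·21=4851; k=3: 261+1197+3·3·21=1647; k=4: 432+0+3·19·21=1629 → min 1629.
Length 5: M1..M5: k=1: 0+1629+21·3·21=2952; k=2: 1827+3024+21·29·21=17640; k=3: 450+1197+21·3·21=2970; k=4: 1629+0+21·19·21=10008 → min 2952.
Optimal order: (M1 × (((M2 × M3) × M4) × M5)) with cost 2952.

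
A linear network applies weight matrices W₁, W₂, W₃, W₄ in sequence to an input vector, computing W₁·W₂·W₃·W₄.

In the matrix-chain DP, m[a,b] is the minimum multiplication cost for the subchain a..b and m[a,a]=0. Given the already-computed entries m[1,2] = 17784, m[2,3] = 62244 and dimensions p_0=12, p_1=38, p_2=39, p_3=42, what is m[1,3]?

37440

m[1,3] = min over k∈[1,2] of m[1,k]+m[k+1,3]+p_{0}·p_k·p_{3}.
k=1: 0 + 62244 + 12·38·42 = 81396; k=2: 17784 + 0 + 12·39·42 = 37440.
Minimum: 37440 at k=2.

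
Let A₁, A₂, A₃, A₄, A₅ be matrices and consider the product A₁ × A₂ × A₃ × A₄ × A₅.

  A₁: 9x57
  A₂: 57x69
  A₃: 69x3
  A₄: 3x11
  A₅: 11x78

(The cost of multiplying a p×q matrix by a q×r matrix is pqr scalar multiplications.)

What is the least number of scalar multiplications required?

18018

Adjacent pairs: A₁A₂ = 9·57·69 = 35397; A₂A₃ = 57·69·3 = 11799; A₃A₄ = 69·3·11 = 2277; A₄A₅ = 3·11·78 = 2574.
Length 3: A₁..A₃: k=1: 0+11799+9·57·3=13338; k=2: 35397+0+9·69·3=37260 → min 13338 | A₂..A₄: k=2: 0+2277+57·69·11=45540; k=3: 11799+0+57·3·11=13680 → min 13680 | A₃..A₅: k=3: 0+2574+69·3·78=18720; k=4: 2277+0+69·11·78=61479 → min 18720.
Length 4: A₁..A₄: k=1: 0+13680+9·57·11=19323; k=2: 35397+2277+9·69·11=44505; k=3: 13338+0+9·3·11=13635 → min 13635 | A₂..A₅: k=2: 0+18720+57·69·78=325494; k=3: 11799+2574+57·3·78=27711; k=4: 13680+0+57·11·78=62586 → min 27711.
Length 5: A₁..A₅: k=1: 0+27711+9·57·78=67725; k=2: 35397+18720+9·69·78=102555; k=3: 13338+2574+9·3·78=18018; k=4: 13635+0+9·11·78=21357 → min 18018.
Optimal order: ((A₁ × (A₂ × A₃)) × (A₄ × A₅)) with cost 18018.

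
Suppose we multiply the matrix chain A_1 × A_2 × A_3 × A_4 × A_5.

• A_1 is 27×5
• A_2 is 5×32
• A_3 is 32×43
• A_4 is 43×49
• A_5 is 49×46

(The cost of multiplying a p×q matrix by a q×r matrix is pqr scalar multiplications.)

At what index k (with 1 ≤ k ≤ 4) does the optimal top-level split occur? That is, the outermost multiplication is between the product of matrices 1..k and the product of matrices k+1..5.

Adjacent pairs: A_1A_2 = 27·5·32 = 4320; A_2A_3 = 5·32·43 = 6880; A_3A_4 = 32·43·49 = 67424; A_4A_5 = 43·49·46 = 96922.
Length 3: A_1..A_3: k=1: 0+6880+27·5·43=12685; k=2: 4320+0+27·32·43=41472 → min 12685 | A_2..A_4: k=2: 0+67424+5·32·49=75264; k=3: 6880+0+5·43·49=17415 → min 17415 | A_3..A_5: k=3: 0+96922+32·43·46=160218; k=4: 67424+0+32·49·46=139552 → min 139552.
Length 4: A_1..A_4: k=1: 0+17415+27·5·49=24030; k=2: 4320+67424+27·32·49=114080; k=3: 12685+0+27·43·49=69574 → min 24030 | A_2..A_5: k=2: 0+139552+5·32·46=146912; k=3: 6880+96922+5·43·46=113692; k=4: 17415+0+5·49·46=28685 → min 28685.
Top-level splits: k=1: (A_1..A_1)·(A_2..A_5) → 0+28685+27·5·46 = 34895; k=2: (A_1..A_2)·(A_3..A_5) → 4320+139552+27·32·46 = 183616; k=3: (A_1..A_3)·(A_4..A_5) → 12685+96922+27·43·46 = 163013; k=4: (A_1..A_4)·(A_5..A_5) → 24030+0+27·49·46 = 84888.
Best split is after A_1, i.e. k = 1.

1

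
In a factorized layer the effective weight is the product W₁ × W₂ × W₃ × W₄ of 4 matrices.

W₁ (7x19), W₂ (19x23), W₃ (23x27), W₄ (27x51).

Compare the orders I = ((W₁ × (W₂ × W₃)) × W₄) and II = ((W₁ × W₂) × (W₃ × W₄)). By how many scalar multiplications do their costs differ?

17912

Order I = ((W₁ × (W₂ × W₃)) × W₄): (W₂ × W₃): 19×23 by 23×27 → 19×27, cost 19·23·27 = 11799; (W₁ × (W₂ × W₃)): 7×19 by 19×27 → 7×27, cost 7·19·27 = 3591; cumulative 15390; ((W₁ × (W₂ × W₃)) × W₄): 7×27 by 27×51 → 7×51, cost 7·27·51 = 9639; cumulative 25029. Total 25029.
Order II = ((W₁ × W₂) × (W₃ × W₄)): (W₁ × W₂): 7×19 by 19×23 → 7×23, cost 7·19·23 = 3059; (W₃ × W₄): 23×27 by 27×51 → 23×51, cost 23·27·51 = 31671; ((W₁ × W₂) × (W₃ × W₄)): 7×23 by 23×51 → 7×51, cost 7·23·51 = 8211; cumulative 42941. Total 42941.
Difference: |25029 − 42941| = 17912.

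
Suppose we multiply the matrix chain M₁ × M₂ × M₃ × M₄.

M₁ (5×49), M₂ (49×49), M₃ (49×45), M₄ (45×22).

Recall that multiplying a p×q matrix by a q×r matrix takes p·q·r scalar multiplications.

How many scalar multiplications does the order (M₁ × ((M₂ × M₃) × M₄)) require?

(M₂ × M₃): 49×49 by 49×45 → 49×45, cost 49·49·45 = 108045
((M₂ × M₃) × M₄): 49×45 by 45×22 → 49×22, cost 49·45·22 = 48510; cumulative 156555
(M₁ × ((M₂ × M₃) × M₄)): 5×49 by 49×22 → 5×22, cost 5·49·22 = 5390; cumulative 161945
Total: 161945 scalar multiplications.

161945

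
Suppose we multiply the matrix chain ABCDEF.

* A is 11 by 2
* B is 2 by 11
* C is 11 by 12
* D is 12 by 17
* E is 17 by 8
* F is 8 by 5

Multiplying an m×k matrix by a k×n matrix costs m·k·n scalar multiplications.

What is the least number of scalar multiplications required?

Adjacent pairs: AB = 11·2·11 = 242; BC = 2·11·12 = 264; CD = 11·12·17 = 2244; DE = 12·17·8 = 1632; EF = 17·8·5 = 680.
Length 3: A..C: k=1: 0+264+11·2·12=528; k=2: 242+0+11·11·12=1694 → min 528 | B..D: k=2: 0+2244+2·11·17=2618; k=3: 264+0+2·12·17=672 → min 672 | C..E: k=3: 0+1632+11·12·8=2688; k=4: 2244+0+11·17·8=3740 → min 2688 | D..F: k=4: 0+680+12·17·5=1700; k=5: 1632+0+12·8·5=2112 → min 1700.
Length 4: A..D: k=1: 0+672+11·2·17=1046; k=2: 242+2244+11·11·17=4543; k=3: 528+0+11·12·17=2772 → min 1046 | B..E: k=2: 0+2688+2·11·8=2864; k=3: 264+1632+2·12·8=2088; k=4: 672+0+2·17·8=944 → min 944 | C..F: k=3: 0+1700+11·12·5=2360; k=4: 2244+680+11·17·5=3859; k=5: 2688+0+11·8·5=3128 → min 2360.
Length 5: A..E: k=1: 0+944+11·2·8=1120; k=2: 242+2688+11·11·8=3898; k=3: 528+1632+11·12·8=3216; k=4: 1046+0+11·17·8=2542 → min 1120 | B..F: k=2: 0+2360+2·11·5=2470; k=3: 264+1700+2·12·5=2084; k=4: 672+680+2·17·5=1522; k=5: 944+0+2·8·5=1024 → min 1024.
Length 6: A..F: k=1: 0+1024+11·2·5=1134; k=2: 242+2360+11·11·5=3207; k=3: 528+1700+11·12·5=2888; k=4: 1046+680+11·17·5=2661; k=5: 1120+0+11·8·5=1560 → min 1134.
Optimal order: (A((((BC)D)E)F)) with cost 1134.

1134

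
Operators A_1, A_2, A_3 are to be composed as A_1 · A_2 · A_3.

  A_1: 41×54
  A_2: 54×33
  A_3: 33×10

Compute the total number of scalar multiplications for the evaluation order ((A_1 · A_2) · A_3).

86592

(A_1 · A_2): 41×54 by 54×33 → 41×33, cost 41·54·33 = 73062
((A_1 · A_2) · A_3): 41×33 by 33×10 → 41×10, cost 41·33·10 = 13530; cumulative 86592
Total: 86592 scalar multiplications.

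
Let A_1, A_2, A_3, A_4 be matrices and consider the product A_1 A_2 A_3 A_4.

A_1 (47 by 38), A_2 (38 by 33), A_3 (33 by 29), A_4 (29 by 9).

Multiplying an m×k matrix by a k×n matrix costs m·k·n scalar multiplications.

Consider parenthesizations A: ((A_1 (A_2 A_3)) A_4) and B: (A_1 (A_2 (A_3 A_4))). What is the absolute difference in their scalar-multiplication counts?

Order A = ((A_1 (A_2 A_3)) A_4): (A_2 A_3): 38×33 by 33×29 → 38×29, cost 38·33·29 = 36366; (A_1 (A_2 A_3)): 47×38 by 38×29 → 47×29, cost 47·38·29 = 51794; cumulative 88160; ((A_1 (A_2 A_3)) A_4): 47×29 by 29×9 → 47×9, cost 47·29·9 = 12267; cumulative 100427. Total 100427.
Order B = (A_1 (A_2 (A_3 A_4))): (A_3 A_4): 33×29 by 29×9 → 33×9, cost 33·29·9 = 8613; (A_2 (A_3 A_4)): 38×33 by 33×9 → 38×9, cost 38·33·9 = 11286; cumulative 19899; (A_1 (A_2 (A_3 A_4))): 47×38 by 38×9 → 47×9, cost 47·38·9 = 16074; cumulative 35973. Total 35973.
Difference: |100427 − 35973| = 64454.

64454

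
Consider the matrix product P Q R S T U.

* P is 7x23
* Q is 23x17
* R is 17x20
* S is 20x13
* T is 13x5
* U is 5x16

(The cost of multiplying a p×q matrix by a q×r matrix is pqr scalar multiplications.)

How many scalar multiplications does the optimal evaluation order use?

6320

Adjacent pairs: PQ = 7·23·17 = 2737; QR = 23·17·20 = 7820; RS = 17·20·13 = 4420; ST = 20·13·5 = 1300; TU = 13·5·16 = 1040.
Length 3: P..R: k=1: 0+7820+7·23·20=11040; k=2: 2737+0+7·17·20=5117 → min 5117 | Q..S: k=2: 0+4420+23·17·13=9503; k=3: 7820+0+23·20·13=13800 → min 9503 | R..T: k=3: 0+1300+17·20·5=3000; k=4: 4420+0+17·13·5=5525 → min 3000 | S..U: k=4: 0+1040+20·13·16=5200; k=5: 1300+0+20·5·16=2900 → min 2900.
Length 4: P..S: k=1: 0+9503+7·23·13=11596; k=2: 2737+4420+7·17·13=8704; k=3: 5117+0+7·20·13=6937 → min 6937 | Q..T: k=2: 0+3000+23·17·5=4955; k=3: 7820+1300+23·20·5=11420; k=4: 9503+0+23·13·5=10998 → min 4955 | R..U: k=3: 0+2900+17·20·16=8340; k=4: 4420+1040+17·13·16=8996; k=5: 3000+0+17·5·16=4360 → min 4360.
Length 5: P..T: k=1: 0+4955+7·23·5=5760; k=2: 2737+3000+7·17·5=6332; k=3: 5117+1300+7·20·5=7117; k=4: 6937+0+7·13·5=7392 → min 5760 | Q..U: k=2: 0+4360+23·17·16=10616; k=3: 7820+2900+23·20·16=18080; k=4: 9503+1040+23·13·16=15327; k=5: 4955+0+23·5·16=6795 → min 6795.
Length 6: P..U: k=1: 0+6795+7·23·16=9371; k=2: 2737+4360+7·17·16=9001; k=3: 5117+2900+7·20·16=10257; k=4: 6937+1040+7·13·16=9433; k=5: 5760+0+7·5·16=6320 → min 6320.
Optimal order: ((P (Q (R (S T)))) U) with cost 6320.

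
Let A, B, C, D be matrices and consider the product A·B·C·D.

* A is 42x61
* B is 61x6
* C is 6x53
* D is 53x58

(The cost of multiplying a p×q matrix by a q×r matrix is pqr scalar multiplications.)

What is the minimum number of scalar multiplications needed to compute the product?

Adjacent pairs: AB = 42·61·6 = 15372; BC = 61·6·53 = 19398; CD = 6·53·58 = 18444.
Length 3: A..C: k=1: 0+19398+42·61·53=155184; k=2: 15372+0+42·6·53=28728 → min 28728 | B..D: k=2: 0+18444+61·6·58=39672; k=3: 19398+0+61·53·58=206912 → min 39672.
Length 4: A..D: k=1: 0+39672+42·61·58=188268; k=2: 15372+18444+42·6·58=48432; k=3: 28728+0+42·53·58=157836 → min 48432.
Optimal order: ((A·B)·(C·D)) with cost 48432.

48432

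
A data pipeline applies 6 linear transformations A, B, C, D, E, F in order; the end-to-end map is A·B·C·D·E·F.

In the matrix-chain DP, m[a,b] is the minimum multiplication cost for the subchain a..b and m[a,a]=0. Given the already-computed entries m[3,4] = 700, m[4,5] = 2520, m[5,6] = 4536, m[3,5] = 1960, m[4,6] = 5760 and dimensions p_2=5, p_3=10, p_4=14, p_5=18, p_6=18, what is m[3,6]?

m[3,6] = min over k∈[3,5] of m[3,k]+m[k+1,6]+p_{2}·p_k·p_{6}.
k=3: 0 + 5760 + 5·10·18 = 6660; k=4: 700 + 4536 + 5·14·18 = 6496; k=5: 1960 + 0 + 5·18·18 = 3580.
Minimum: 3580 at k=5.

3580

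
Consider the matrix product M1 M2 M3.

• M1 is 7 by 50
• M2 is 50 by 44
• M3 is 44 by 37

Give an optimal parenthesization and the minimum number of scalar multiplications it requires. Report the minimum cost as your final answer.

(M1 (M2 M3)): cost 94350.
((M1 M2) M3): cost 26796.
Optimal: ((M1 M2) M3) with cost 26796.

26796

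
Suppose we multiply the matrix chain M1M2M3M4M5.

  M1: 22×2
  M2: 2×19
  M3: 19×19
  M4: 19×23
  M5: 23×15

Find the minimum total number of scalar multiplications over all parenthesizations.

Adjacent pairs: M1M2 = 22·2·19 = 836; M2M3 = 2·19·19 = 722; M3M4 = 19·19·23 = 8303; M4M5 = 19·23·15 = 6555.
Length 3: M1..M3: k=1: 0+722+22·2·19=1558; k=2: 836+0+22·19·19=8778 → min 1558 | M2..M4: k=2: 0+8303+2·19·23=9177; k=3: 722+0+2·19·23=1596 → min 1596 | M3..M5: k=3: 0+6555+19·19·15=11970; k=4: 8303+0+19·23·15=14858 → min 11970.
Length 4: M1..M4: k=1: 0+1596+22·2·23=2608; k=2: 836+8303+22·19·23=18753; k=3: 1558+0+22·19·23=11172 → min 2608 | M2..M5: k=2: 0+11970+2·19·15=12540; k=3: 722+6555+2·19·15=7847; k=4: 1596+0+2·23·15=2286 → min 2286.
Length 5: M1..M5: k=1: 0+2286+22·2·15=2946; k=2: 836+11970+22·19·15=19076; k=3: 1558+6555+22·19·15=14383; k=4: 2608+0+22·23·15=10198 → min 2946.
Optimal order: (M1(((M2M3)M4)M5)) with cost 2946.

2946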